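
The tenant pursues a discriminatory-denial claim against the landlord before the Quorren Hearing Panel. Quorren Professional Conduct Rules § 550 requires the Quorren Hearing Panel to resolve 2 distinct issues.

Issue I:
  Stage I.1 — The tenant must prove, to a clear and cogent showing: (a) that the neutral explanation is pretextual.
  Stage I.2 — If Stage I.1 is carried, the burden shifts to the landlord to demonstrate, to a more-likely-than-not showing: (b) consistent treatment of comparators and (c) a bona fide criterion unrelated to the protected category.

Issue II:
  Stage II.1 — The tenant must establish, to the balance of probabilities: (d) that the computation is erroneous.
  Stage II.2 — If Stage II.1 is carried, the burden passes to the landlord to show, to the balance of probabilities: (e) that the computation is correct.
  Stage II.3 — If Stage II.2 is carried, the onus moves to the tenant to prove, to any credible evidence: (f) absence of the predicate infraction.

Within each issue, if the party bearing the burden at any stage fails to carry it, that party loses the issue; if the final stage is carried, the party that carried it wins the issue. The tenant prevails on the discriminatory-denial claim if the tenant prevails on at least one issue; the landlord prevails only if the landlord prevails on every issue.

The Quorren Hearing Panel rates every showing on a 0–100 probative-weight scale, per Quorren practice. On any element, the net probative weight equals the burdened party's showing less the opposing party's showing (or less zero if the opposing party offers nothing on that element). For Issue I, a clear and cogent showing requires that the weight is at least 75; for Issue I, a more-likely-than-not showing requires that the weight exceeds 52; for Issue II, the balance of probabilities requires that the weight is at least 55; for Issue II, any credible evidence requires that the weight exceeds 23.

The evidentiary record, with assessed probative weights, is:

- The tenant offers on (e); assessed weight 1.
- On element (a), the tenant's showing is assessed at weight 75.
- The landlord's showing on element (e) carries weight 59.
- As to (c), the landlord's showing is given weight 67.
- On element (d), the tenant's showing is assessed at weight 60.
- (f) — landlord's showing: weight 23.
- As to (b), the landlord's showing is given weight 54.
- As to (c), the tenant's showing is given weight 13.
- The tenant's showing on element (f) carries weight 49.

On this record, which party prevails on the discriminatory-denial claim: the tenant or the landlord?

— Issue I —
Stage I.1 (tenant, a clear and cogent showing, weight is at least 75): (a) 75 ≥ 75 — meets.
  Stage I.1 carried; the burden shifts to the landlord.
Stage I.2 (landlord, a more-likely-than-not showing, weight exceeds 52): (b) 54 > 52 — meets; (c) net 67−13=54 > 52 — meets.
  All elements met at the final stage.
All stages carried — the landlord prevails on this issue.
— Issue II —
Stage II.1 — burden on tenant; standard: the balance of probabilities (weight is at least 55).
    (d): 60 ≥ 55 [met]
  All elements met. The burden passes to the landlord.
Stage II.2 — burden on landlord; standard: the balance of probabilities (weight is at least 55).
    (e): 59 − 1 = 58 ≥ 55 [met]
  Stage II.2 carried; the burden shifts to the tenant.
Stage II.3 — burden on tenant; standard: any credible evidence (weight exceeds 23).
    (f): 49 − 23 = 26 > 23 [met]
  Stage II.3 carried; the final stage is satisfied.
All stages carried — the tenant prevails on this issue.
Per-issue: Issue I → landlord; Issue II → tenant. The tenant must prevail on at least one issue; overall, the tenant prevails.

tenant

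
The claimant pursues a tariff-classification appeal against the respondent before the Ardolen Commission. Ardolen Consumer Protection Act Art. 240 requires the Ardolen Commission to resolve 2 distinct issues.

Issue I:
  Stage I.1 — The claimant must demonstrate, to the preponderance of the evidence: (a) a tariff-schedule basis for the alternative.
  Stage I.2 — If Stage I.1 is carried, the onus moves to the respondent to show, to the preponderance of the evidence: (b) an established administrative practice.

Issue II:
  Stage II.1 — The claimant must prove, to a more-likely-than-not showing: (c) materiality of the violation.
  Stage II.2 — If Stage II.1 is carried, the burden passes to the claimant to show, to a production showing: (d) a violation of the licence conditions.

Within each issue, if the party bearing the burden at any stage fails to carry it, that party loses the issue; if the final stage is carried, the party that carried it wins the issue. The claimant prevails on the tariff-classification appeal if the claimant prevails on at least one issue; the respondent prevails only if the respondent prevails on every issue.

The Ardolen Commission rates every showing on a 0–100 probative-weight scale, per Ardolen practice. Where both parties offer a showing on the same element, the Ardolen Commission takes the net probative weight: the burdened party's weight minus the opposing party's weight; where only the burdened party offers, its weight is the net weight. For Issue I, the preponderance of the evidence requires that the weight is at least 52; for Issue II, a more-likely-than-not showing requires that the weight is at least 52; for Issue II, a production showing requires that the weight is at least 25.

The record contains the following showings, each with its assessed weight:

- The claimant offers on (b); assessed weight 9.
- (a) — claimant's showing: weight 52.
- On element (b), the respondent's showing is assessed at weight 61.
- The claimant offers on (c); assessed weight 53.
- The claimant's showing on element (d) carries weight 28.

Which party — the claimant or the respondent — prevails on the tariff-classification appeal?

claimant

— Issue I —
At Stage I.1 the claimant must meet the preponderance of the evidence (weight is at least 52): on (a) the weight is 52, ≥ 52, so (a) meets the standard.
  Stage I.1 carried; the burden shifts to the respondent.
At Stage I.2 the respondent must meet the preponderance of the evidence (weight is at least 52): on (b) the weight is 61 less the opposing 9 gives net 52, ≥ 52, so (b) meets the standard.
  Stage I.2 carried; the final stage is satisfied.
All stages carried — the respondent prevails on this issue.
— Issue II —
Stage II.1 — burden on claimant; standard: a more-likely-than-not showing (weight is at least 52).
    (c): 53 ≥ 52 [met]
  All elements met. The claimant retains the burden for Stage II.2.
Stage II.2 — burden on claimant; standard: a production showing (weight is at least 25).
    (d): 28 ≥ 25 [met]
  The claimant carries the last stage.
Every stage carried; the claimant prevails on this issue.
Per-issue: Issue I → respondent; Issue II → claimant. The claimant must prevail on at least one issue; overall, the claimant prevails.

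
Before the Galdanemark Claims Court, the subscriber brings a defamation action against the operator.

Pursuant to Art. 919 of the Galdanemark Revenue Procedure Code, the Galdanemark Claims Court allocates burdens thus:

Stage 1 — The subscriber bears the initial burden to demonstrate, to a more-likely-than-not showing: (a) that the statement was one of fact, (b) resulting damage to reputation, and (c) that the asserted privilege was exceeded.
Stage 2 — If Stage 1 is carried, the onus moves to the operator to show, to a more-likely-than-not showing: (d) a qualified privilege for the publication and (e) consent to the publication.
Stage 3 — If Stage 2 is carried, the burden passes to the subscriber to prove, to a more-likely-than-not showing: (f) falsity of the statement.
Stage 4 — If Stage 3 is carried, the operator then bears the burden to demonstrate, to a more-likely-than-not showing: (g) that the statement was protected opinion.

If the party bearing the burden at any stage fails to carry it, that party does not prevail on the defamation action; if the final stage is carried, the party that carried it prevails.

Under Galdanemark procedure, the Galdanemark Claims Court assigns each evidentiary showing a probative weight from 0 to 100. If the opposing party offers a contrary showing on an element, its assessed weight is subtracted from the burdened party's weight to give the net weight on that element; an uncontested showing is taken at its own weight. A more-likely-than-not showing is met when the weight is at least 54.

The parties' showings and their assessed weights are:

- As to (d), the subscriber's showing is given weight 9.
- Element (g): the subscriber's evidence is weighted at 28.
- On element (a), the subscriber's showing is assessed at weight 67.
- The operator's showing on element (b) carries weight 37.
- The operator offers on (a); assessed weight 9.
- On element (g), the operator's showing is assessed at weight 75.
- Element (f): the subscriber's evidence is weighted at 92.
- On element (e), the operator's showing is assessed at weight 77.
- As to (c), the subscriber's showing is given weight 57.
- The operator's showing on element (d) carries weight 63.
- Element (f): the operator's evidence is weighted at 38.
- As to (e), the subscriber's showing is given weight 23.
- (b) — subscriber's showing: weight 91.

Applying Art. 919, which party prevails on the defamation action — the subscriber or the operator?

subscriber

At Stage 1 the subscriber must meet a more-likely-than-not showing (weight is at least 54): on (a) the weight is 67 less the opposing 9 gives net 58, which does reach 54, so (a) meets the standard; on (b) the weight is 91 less the opposing 37 gives net 54, which does reach 54, so (b) meets the standard; on (c) the weight is 57, which does reach 54, so (c) meets the standard.
  The subscriber carries Stage 1; the operator now bears the burden.
At Stage 2 the operator must meet a more-likely-than-not showing (weight is at least 54): on (d) the weight is 63 less the opposing 9 gives net 54, which does reach 54, so (d) meets the standard; on (e) the weight is 77 less the opposing 23 gives net 54, ≥ 54, so (e) meets the standard.
  All elements met. The burden passes to the subscriber.
At Stage 3 the subscriber must meet a more-likely-than-not showing (weight is at least 54): on (f) the weight is 92 less the opposing 38 gives net 54, ≥ 54, so (f) meets the standard.
  Stage 3 is satisfied; the onus moves to the operator.
At Stage 4 the operator must meet a more-likely-than-not showing (weight is at least 54): on (g) the weight is 75 less the opposing 28 gives net 47, < 54, so (g) does not meet the standard.
  Stage 4 not carried; the operator fails its burden.
So the subscriber prevails.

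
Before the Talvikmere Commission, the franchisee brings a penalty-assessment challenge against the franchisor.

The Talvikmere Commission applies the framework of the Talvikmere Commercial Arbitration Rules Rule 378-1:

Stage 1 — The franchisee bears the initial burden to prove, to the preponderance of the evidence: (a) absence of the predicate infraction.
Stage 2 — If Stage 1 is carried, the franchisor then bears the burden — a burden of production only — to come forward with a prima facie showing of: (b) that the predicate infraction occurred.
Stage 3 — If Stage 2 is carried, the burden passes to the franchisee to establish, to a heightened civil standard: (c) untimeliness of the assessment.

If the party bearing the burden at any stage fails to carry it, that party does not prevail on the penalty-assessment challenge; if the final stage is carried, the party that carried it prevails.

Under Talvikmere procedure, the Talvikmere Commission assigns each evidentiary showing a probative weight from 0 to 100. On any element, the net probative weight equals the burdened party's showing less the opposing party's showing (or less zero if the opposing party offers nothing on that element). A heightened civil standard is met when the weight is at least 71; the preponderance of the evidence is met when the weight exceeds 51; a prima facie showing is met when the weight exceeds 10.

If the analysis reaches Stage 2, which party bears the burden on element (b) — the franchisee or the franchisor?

franchisor

Stage 2's rule assigns the burden to the franchisor (to a prima facie showing).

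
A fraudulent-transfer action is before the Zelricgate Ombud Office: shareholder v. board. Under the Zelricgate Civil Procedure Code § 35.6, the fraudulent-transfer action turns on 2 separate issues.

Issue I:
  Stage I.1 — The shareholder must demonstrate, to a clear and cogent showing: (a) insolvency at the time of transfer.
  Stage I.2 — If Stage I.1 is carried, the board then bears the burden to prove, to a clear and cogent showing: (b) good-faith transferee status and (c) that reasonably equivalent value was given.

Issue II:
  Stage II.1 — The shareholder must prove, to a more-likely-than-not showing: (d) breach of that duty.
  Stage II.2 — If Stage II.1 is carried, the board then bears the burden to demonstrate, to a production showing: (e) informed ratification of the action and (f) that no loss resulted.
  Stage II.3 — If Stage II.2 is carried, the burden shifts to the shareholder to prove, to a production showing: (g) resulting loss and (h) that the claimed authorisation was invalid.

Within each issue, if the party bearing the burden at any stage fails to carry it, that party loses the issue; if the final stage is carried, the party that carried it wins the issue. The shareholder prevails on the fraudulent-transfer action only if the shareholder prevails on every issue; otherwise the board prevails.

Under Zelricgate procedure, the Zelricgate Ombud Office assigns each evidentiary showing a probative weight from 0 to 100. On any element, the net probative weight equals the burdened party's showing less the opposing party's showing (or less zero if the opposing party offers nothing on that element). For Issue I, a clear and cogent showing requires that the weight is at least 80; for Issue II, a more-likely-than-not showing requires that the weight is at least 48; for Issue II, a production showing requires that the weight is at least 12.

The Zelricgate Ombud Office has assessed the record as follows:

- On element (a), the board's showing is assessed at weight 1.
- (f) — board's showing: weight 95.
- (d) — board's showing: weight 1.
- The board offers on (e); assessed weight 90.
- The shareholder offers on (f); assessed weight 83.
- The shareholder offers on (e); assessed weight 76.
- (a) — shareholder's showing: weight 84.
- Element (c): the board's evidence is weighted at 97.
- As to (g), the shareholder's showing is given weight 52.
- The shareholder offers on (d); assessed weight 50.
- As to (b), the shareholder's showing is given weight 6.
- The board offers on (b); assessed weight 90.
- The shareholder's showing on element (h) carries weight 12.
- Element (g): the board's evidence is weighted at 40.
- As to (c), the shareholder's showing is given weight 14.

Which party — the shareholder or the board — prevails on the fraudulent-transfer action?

board

— Issue I —
At Stage I.1 the shareholder must meet a clear and cogent showing (weight is at least 80): on (a) the weight is 84 less the opposing 1 gives net 83, ≥ 80, so (a) meets the standard.
  The shareholder carries Stage I.1; the board now bears the burden.
At Stage I.2 the board must meet a clear and cogent showing (weight is at least 80): on (b) the weight is 90 less the opposing 6 gives net 84, ≥ 80, so (b) meets the standard; on (c) the weight is 97 less the opposing 14 gives net 83, which does reach 80, so (c) meets the standard.
  All elements met at the final stage.
With every stage satisfied, the board prevails on this issue.
— Issue II —
Stage II.1 (shareholder, a more-likely-than-not showing, weight is at least 48): (d) net 50−1=49 ≥ 48 — meets.
  All elements met. The burden passes to the board.
Stage II.2 (board, a production showing, weight is at least 12): (e) net 90−76=14 ≥ 12 — meets; (f) net 95−83=12 ≥ 12 — meets.
  The board carries Stage II.2; the shareholder now bears the burden.
Stage II.3 (shareholder, a production showing, weight is at least 12): (g) net 52−40=12 ≥ 12 — meets; (h) 12 ≥ 12 — meets.
  The shareholder carries the last stage.
All stages carried — the shareholder prevails on this issue.
Per-issue: Issue I → board; Issue II → shareholder. The shareholder must prevail on every issue; overall, the board prevails.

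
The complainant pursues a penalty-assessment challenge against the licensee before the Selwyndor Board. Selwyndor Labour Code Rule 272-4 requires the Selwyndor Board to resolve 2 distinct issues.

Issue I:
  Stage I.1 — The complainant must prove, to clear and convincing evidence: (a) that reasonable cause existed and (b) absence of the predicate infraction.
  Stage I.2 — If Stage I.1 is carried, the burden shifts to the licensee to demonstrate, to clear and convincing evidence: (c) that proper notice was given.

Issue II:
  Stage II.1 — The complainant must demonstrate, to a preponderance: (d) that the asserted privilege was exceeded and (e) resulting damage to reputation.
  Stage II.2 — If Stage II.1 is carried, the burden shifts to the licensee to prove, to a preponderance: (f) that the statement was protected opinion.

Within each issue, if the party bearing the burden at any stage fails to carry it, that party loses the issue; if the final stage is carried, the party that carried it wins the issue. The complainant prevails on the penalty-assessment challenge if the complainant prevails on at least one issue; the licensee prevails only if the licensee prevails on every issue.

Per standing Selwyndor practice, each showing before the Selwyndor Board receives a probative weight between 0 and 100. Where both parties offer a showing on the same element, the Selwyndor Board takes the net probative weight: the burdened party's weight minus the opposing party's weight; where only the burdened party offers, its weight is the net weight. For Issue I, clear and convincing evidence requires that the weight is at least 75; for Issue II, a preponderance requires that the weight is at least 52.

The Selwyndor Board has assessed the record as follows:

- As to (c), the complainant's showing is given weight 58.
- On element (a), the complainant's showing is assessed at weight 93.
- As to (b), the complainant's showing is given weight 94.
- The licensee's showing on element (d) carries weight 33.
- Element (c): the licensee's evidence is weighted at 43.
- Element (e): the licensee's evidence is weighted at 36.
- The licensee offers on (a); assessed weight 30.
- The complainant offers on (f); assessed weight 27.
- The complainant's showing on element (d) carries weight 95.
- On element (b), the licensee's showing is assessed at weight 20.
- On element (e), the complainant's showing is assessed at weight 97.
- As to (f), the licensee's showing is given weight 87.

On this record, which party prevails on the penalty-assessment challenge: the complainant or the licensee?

licensee

— Issue I —
At Stage I.1 the complainant must meet clear and convincing evidence (weight is at least 75): on (a) the weight is 93 less the opposing 30 gives net 63, < 75, so (a) does not meet the standard; on (b) the weight is 94 less the opposing 20 gives net 74, which does not reach 75, so (b) does not meet the standard.
  The complainant does not carry Stage I.1.
So the licensee prevails on this issue.
— Issue II —
At Stage II.1 the complainant must meet a preponderance (weight is at least 52): on (d) the weight is 95 less the opposing 33 gives net 62, ≥ 52, so (d) meets the standard; on (e) the weight is 97 less the opposing 36 gives net 61, which does reach 52, so (e) meets the standard.
  All elements met. The burden passes to the licensee.
At Stage II.2 the licensee must meet a preponderance (weight is at least 52): on (f) the weight is 87 less the opposing 27 gives net 60, which does reach 52, so (f) meets the standard.
  All elements met at the final stage.
Every stage carried; the licensee prevails on this issue.
Per-issue: Issue I → licensee; Issue II → licensee. The complainant must prevail on at least one issue; overall, the licensee prevails.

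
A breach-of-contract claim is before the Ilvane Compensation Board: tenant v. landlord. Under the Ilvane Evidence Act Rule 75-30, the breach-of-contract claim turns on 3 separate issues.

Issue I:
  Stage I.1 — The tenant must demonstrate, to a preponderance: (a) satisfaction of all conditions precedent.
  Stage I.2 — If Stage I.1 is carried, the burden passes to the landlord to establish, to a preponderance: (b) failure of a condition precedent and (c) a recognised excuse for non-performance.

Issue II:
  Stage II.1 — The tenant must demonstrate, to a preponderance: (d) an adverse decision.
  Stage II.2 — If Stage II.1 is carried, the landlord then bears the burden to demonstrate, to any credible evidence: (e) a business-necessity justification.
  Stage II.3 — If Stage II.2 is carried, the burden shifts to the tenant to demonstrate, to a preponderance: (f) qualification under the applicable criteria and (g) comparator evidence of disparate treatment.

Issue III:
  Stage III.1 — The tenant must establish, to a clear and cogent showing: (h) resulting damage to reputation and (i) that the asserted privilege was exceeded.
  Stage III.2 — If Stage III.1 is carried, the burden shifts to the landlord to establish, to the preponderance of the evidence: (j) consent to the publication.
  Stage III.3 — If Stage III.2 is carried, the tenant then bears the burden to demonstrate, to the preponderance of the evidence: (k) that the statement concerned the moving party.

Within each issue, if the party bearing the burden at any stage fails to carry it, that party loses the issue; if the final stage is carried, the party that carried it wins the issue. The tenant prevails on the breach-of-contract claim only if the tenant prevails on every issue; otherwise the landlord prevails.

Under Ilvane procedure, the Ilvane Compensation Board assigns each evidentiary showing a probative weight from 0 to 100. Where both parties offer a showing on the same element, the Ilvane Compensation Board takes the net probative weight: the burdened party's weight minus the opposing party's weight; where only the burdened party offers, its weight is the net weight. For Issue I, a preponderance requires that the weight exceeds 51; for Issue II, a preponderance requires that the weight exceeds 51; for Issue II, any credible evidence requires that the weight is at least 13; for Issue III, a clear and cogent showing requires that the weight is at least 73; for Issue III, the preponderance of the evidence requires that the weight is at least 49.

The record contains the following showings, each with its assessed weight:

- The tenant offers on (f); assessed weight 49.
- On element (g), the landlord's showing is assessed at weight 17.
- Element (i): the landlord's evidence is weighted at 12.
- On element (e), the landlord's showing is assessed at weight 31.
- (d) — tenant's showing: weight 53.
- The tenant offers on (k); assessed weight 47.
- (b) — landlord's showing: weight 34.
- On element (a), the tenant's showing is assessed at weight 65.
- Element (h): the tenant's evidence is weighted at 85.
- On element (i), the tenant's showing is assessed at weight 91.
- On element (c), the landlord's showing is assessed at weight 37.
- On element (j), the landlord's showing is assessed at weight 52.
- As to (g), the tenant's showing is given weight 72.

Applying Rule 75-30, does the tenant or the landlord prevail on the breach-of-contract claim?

landlord

— Issue I —
Stage I.1 (tenant, a preponderance, weight exceeds 51): (a) 65 > 51 — meets.
  All elements met. The burden passes to the landlord.
Stage I.2 (landlord, a preponderance, weight exceeds 51): (b) 34 ≤ 51 — fails; (c) 37 ≤ 51 — fails.
  The landlord does not carry Stage I.2.
The analysis ends at Stage I.2; the tenant prevails on this issue.
— Issue II —
At Stage II.1 the tenant must meet a preponderance (weight exceeds 51): on (d) the weight is 53, > 51, so (d) meets the standard.
  Stage II.1 carried; the burden shifts to the landlord.
At Stage II.2 the landlord must meet any credible evidence (weight is at least 13): on (e) the weight is 31, which does reach 13, so (e) meets the standard.
  The landlord carries Stage II.2; the tenant now bears the burden.
At Stage II.3 the tenant must meet a preponderance (weight exceeds 51): on (f) the weight is 49, ≤ 51, so (f) does not meet the standard; on (g) the weight is 72 less the opposing 17 gives net 55, which does exceed 51, so (g) meets the standard.
  Not every element is met, so the tenant fails to carry Stage II.3.
The landlord prevails on this issue.
— Issue III —
Stage III.1 (tenant, a clear and cogent showing, weight is at least 73): (h) 85 ≥ 73 — meets; (i) net 91−12=79 ≥ 73 — meets.
  Stage III.1 is satisfied; the onus moves to the landlord.
Stage III.2 (landlord, the preponderance of the evidence, weight is at least 49): (j) 52 ≥ 49 — meets.
  Stage III.2 is satisfied; the onus moves to the tenant.
Stage III.3 (tenant, the preponderance of the evidence, weight is at least 49): (k) 47 < 49 — fails.
  Not every element is met, so the tenant fails to carry Stage III.3.
The analysis ends at Stage III.3; the landlord prevails on this issue.
Per-issue: Issue I → tenant; Issue II → landlord; Issue III → landlord. The tenant must prevail on every issue; overall, the landlord prevails.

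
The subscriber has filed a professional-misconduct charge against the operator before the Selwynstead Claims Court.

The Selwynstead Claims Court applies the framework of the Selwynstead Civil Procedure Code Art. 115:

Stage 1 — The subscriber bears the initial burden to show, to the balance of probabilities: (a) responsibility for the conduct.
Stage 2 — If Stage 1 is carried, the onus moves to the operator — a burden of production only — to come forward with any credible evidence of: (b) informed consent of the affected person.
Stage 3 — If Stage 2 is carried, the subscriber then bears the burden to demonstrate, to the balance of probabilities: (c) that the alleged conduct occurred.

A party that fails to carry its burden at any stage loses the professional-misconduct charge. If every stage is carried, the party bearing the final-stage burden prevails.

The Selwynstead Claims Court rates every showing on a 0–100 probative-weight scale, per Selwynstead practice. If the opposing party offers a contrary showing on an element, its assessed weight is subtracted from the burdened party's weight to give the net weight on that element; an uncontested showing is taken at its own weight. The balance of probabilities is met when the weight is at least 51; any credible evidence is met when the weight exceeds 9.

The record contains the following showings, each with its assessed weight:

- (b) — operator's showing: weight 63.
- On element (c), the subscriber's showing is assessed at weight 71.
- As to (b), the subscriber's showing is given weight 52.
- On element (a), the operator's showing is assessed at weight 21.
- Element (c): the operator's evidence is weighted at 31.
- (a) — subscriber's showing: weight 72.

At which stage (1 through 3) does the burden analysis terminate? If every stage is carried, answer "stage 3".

At Stage 1 the subscriber must meet the balance of probabilities (weight is at least 51): on (a) the weight is 72 less the opposing 21 gives net 51, ≥ 51, so (a) meets the standard.
  Stage 1 carried; the burden shifts to the operator.
At Stage 2 the operator must meet any credible evidence (weight exceeds 9): on (b) the weight is 63 less the opposing 52 gives net 11, > 9, so (b) meets the standard.
  All elements met. The burden passes to the subscriber.
At Stage 3 the subscriber must meet the balance of probabilities (weight is at least 51): on (c) the weight is 71 less the opposing 31 gives net 40, < 51, so (c) does not meet the standard.
  Not every element is met, so the subscriber fails to carry Stage 3.
The analysis ends at Stage 3; the operator prevails.

stage 3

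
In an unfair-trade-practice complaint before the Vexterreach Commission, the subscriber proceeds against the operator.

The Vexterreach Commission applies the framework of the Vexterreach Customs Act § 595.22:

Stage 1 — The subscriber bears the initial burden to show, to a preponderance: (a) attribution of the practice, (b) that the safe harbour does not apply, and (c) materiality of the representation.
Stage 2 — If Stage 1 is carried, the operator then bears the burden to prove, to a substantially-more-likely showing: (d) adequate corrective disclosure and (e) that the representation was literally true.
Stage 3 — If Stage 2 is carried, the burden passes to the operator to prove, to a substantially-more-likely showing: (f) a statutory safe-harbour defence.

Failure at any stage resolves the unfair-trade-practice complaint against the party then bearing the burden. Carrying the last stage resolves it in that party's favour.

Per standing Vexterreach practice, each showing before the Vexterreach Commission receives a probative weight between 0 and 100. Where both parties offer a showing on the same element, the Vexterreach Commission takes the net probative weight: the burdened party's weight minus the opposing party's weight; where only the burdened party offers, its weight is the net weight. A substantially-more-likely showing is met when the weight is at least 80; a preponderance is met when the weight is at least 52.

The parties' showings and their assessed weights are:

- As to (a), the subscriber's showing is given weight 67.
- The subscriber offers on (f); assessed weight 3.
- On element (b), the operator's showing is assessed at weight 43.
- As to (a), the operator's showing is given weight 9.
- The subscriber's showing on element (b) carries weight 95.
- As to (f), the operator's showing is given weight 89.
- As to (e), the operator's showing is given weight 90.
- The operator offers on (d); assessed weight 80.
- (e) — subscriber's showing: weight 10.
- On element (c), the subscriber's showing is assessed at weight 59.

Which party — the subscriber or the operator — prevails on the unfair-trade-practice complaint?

At Stage 1 the subscriber must meet a preponderance (weight is at least 52): on (a) the weight is 67 less the opposing 9 gives net 58, ≥ 52, so (a) meets the standard; on (b) the weight is 95 less the opposing 43 gives net 52, ≥ 52, so (b) meets the standard; on (c) the weight is 59, ≥ 52, so (c) meets the standard.
  Stage 1 is satisfied; the onus moves to the operator.
At Stage 2 the operator must meet a substantially-more-likely showing (weight is at least 80): on (d) the weight is 80, ≥ 80, so (d) meets the standard; on (e) the weight is 90 less the opposing 10 gives net 80, ≥ 80, so (e) meets the standard.
  Stage 2 carried; the burden remains with the operator.
At Stage 3 the operator must meet a substantially-more-likely showing (weight is at least 80): on (f) the weight is 89 less the opposing 3 gives net 86, which does reach 80, so (f) meets the standard.
  Stage 3 carried; the final stage is satisfied.
Every stage carried; the operator prevails.

operator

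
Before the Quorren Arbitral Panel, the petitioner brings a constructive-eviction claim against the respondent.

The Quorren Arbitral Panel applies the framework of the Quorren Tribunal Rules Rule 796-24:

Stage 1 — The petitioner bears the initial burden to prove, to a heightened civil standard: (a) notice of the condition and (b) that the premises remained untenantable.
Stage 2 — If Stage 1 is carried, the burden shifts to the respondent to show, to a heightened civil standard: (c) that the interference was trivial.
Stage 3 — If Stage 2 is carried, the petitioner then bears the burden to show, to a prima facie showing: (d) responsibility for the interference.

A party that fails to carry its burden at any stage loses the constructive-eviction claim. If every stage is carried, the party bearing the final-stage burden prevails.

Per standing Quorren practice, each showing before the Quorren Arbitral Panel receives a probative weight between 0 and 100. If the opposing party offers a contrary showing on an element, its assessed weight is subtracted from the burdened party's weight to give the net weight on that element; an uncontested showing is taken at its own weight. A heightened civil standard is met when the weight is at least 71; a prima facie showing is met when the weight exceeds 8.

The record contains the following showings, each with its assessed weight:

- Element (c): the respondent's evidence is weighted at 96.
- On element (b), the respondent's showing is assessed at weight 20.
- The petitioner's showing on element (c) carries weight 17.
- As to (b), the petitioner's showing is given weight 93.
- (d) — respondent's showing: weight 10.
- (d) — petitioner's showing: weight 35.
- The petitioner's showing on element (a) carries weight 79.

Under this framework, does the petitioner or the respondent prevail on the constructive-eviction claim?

petitioner

At Stage 1 the petitioner must meet a heightened civil standard (weight is at least 71): on (a) the weight is 79, ≥ 71, so (a) meets the standard; on (b) the weight is 93 less the opposing 20 gives net 73, which does reach 71, so (b) meets the standard.
  The petitioner carries Stage 1; the respondent now bears the burden.
At Stage 2 the respondent must meet a heightened civil standard (weight is at least 71): on (c) the weight is 96 less the opposing 17 gives net 79, ≥ 71, so (c) meets the standard.
  Stage 2 is satisfied; the onus moves to the petitioner.
At Stage 3 the petitioner must meet a prima facie showing (weight exceeds 8): on (d) the weight is 35 less the opposing 10 gives net 25, > 8, so (d) meets the standard.
  The petitioner carries the last stage.
With every stage satisfied, the petitioner prevails.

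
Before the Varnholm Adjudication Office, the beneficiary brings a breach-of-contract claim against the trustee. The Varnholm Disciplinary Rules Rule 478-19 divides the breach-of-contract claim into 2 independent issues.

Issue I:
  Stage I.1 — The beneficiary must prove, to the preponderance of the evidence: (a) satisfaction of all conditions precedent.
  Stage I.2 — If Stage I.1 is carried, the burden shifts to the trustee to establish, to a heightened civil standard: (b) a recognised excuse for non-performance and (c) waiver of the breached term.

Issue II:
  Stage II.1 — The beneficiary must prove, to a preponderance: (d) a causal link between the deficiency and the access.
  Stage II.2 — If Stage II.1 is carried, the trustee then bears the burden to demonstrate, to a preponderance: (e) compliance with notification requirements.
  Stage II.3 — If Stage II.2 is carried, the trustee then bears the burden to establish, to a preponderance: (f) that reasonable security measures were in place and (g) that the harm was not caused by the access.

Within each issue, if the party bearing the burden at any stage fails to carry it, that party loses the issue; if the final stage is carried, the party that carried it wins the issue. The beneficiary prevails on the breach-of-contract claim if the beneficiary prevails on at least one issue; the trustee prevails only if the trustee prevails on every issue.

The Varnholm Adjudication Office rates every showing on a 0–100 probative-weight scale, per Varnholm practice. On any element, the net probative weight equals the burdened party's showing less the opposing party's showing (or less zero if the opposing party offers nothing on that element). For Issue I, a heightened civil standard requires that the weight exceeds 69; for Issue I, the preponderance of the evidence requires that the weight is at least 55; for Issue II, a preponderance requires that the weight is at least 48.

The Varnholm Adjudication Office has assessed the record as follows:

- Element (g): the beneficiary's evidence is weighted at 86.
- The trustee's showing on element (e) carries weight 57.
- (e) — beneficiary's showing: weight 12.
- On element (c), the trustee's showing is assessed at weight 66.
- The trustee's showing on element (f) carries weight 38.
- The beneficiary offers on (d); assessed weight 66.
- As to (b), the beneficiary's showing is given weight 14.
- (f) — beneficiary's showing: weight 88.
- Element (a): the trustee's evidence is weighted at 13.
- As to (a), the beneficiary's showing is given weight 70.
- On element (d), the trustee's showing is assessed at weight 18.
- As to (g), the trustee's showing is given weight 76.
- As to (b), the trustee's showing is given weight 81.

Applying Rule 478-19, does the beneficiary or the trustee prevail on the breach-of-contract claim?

— Issue I —
Stage I.1 — burden on beneficiary; standard: the preponderance of the evidence (weight is at least 55).
    (a): 70 − 13 = 57 ≥ 55 [met]
  Stage I.1 is satisfied; the onus moves to the trustee.
Stage I.2 — burden on trustee; standard: a heightened civil standard (weight exceeds 69).
    (b): 81 − 14 = 67 ≤ 69 [not met]
    (c): 66 ≤ 69 [not met]
  Not every element is met, so the trustee fails to carry Stage I.2.
The beneficiary prevails on this issue.
— Issue II —
At Stage II.1 the beneficiary must meet a preponderance (weight is at least 48): on (d) the weight is 66 less the opposing 18 gives net 48, ≥ 48, so (d) meets the standard.
  The beneficiary carries Stage II.1; the trustee now bears the burden.
At Stage II.2 the trustee must meet a preponderance (weight is at least 48): on (e) the weight is 57 less the opposing 12 gives net 45, which does not reach 48, so (e) does not meet the standard.
  Stage II.2 not carried; the trustee fails its burden.
So the beneficiary prevails on this issue.
Per-issue: Issue I → beneficiary; Issue II → beneficiary. The beneficiary must prevail on at least one issue; overall, the beneficiary prevails.

beneficiary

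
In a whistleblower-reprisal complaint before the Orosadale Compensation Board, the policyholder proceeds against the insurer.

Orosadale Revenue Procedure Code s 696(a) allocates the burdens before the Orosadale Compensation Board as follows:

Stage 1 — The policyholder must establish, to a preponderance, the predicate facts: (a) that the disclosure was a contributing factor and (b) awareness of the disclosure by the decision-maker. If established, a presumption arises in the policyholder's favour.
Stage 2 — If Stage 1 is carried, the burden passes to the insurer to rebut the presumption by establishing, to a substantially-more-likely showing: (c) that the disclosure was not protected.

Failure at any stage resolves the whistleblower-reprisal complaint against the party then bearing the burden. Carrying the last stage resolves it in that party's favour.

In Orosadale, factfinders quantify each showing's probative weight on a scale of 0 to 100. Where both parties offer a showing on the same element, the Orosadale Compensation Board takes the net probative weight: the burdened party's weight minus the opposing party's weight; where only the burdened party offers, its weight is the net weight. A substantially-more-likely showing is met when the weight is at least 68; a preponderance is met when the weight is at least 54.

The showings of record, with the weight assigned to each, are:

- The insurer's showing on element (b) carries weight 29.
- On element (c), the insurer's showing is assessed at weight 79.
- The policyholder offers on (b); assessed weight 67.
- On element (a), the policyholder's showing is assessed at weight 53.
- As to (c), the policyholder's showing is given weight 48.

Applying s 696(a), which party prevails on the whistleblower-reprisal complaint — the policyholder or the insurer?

insurer

At Stage 1 the policyholder must meet a preponderance (weight is at least 54): on (a) the weight is 53, which does not reach 54, so (a) does not meet the standard; on (b) the weight is 67 less the opposing 29 gives net 38, < 54, so (b) does not meet the standard.
  Stage 1 not carried; the policyholder fails its burden.
The analysis ends at Stage 1; the insurer prevails.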